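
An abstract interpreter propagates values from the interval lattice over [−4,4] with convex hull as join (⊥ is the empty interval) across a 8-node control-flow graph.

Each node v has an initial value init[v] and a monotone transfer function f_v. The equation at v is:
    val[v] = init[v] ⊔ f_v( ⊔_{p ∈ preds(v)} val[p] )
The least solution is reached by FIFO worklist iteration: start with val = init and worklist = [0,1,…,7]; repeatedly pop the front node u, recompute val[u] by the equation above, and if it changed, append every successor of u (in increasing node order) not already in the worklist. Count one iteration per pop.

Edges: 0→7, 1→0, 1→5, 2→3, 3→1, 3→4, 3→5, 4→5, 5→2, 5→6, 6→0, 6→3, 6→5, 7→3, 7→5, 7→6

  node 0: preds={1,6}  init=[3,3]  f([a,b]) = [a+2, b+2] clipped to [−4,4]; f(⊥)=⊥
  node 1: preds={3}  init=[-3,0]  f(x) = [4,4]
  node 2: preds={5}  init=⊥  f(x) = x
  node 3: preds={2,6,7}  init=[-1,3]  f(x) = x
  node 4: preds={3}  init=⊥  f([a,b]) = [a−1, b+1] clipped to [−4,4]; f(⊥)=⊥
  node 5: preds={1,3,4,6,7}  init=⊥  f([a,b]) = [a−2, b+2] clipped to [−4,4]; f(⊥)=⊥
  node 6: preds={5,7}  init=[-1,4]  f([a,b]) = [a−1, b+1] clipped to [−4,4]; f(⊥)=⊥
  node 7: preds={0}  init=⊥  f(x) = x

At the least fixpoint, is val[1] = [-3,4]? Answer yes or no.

Trace (20 dequeues):
  [1] u=0 | in [-3,4] | out [-1,4] | prev [3,3] | push {}
  [2] u=1 | in [-1,3] | out [-3,4] | prev [-3,0] | push {0}
  [3] u=2 | in ⊥ | out ⊥ | ==
  [4] u=3 | in [-1,4] | out [-1,4] | prev [-1,3] | push {1}
  [5] u=4 | in [-1,4] | out [-2,4] | prev ⊥ | push {}
  [6] u=5 | in [-3,4] | out [-4,4] | prev ⊥ | push {2}
  [7] u=6 | in [-4,4] | out [-4,4] | prev [-1,4] | push {3,5}
  [8] u=7 | in [-1,4] | out [-1,4] | prev ⊥ | push {6}
  [9] u=0 | in [-4,4] | out [-2,4] | prev [-1,4] | push {7}
  [10] u=1 | in [-1,4] | out [-3,4] | ==
  [11] u=2 | in [-4,4] | out [-4,4] | prev ⊥ | push {}
  [12] u=3 | in [-4,4] | out [-4,4] | prev [-1,4] | push {1,4}
  [13] u=5 | in [-4,4] | out [-4,4] | ==
  [14] u=6 | in [-4,4] | out [-4,4] | ==
  [15] u=7 | in [-2,4] | out [-2,4] | prev [-1,4] | push {3,5,6}
  [16] u=1 | in [-4,4] | out [-3,4] | ==
  [17] u=4 | in [-4,4] | out [-4,4] | prev [-2,4] | push {}
  [18] u=3 | in [-4,4] | out [-4,4] | ==
  [19] u=5 | in [-4,4] | out [-4,4] | ==
  [20] u=6 | in [-4,4] | out [-4,4] | ==

Converged values:
  [0] [-2,4]
  [1] [-3,4]
  [2] [-4,4]
  [3] [-4,4]
  [4] [-4,4]
  [5] [-4,4]
  [6] [-4,4]
  [7] [-2,4]

yes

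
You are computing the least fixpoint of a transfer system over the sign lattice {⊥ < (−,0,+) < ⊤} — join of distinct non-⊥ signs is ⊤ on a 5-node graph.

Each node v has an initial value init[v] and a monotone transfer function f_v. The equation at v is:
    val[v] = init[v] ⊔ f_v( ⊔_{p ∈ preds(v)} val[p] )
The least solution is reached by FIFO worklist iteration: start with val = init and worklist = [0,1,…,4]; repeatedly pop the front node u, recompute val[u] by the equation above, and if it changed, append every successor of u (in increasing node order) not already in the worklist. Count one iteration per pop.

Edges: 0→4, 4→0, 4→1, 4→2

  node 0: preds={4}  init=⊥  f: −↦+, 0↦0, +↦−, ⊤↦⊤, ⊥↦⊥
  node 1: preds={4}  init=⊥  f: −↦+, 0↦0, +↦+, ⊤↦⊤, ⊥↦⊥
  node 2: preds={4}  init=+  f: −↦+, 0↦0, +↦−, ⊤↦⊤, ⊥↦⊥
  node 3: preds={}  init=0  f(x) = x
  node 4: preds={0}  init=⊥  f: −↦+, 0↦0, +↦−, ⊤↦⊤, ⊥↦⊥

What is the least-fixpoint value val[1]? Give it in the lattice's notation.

Trace (5 dequeues):
  [1] u=0 | in ⊥ | out ⊥ | ==
  [2] u=1 | in ⊥ | out ⊥ | ==
  [3] u=2 | in ⊥ | out + | ==
  [4] u=3 | in ⊥ | out 0 | ==
  [5] u=4 | in ⊥ | out ⊥ | ==

Converged values:
  [0] ⊥
  [1] ⊥
  [2] +
  [3] 0
  [4] ⊥

⊥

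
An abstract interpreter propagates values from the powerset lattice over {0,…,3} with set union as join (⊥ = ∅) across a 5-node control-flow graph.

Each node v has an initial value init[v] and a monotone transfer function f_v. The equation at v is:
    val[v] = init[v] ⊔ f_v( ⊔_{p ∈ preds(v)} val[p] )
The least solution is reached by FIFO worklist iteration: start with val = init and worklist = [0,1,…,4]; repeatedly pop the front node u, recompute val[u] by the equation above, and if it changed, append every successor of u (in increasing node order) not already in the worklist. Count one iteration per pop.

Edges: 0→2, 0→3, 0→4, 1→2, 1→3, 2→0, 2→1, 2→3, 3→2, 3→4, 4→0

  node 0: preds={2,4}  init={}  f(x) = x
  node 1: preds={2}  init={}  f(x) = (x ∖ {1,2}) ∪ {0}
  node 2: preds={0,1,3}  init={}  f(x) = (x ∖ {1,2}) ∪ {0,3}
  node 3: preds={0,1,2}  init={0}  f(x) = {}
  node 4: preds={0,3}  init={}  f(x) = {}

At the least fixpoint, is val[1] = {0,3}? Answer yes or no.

yes

Trace (10 dequeues):
  [1] u=0 | in {} | out {} | ==
  [2] u=1 | in {} | out {0} | prev {} | push {}
  [3] u=2 | in {0} | out {0,3} | prev {} | push {0,1}
  [4] u=3 | in {0,3} | out {0} | ==
  [5] u=4 | in {0} | out {} | ==
  [6] u=0 | in {0,3} | out {0,3} | prev {} | push {2,3,4}
  [7] u=1 | in {0,3} | out {0,3} | prev {0} | push {}
  [8] u=2 | in {0,3} | out {0,3} | ==
  [9] u=3 | in {0,3} | out {0} | ==
  [10] u=4 | in {0,3} | out {} | ==

Converged values:
  [0] {0,3}
  [1] {0,3}
  [2] {0,3}
  [3] {0}
  [4] {}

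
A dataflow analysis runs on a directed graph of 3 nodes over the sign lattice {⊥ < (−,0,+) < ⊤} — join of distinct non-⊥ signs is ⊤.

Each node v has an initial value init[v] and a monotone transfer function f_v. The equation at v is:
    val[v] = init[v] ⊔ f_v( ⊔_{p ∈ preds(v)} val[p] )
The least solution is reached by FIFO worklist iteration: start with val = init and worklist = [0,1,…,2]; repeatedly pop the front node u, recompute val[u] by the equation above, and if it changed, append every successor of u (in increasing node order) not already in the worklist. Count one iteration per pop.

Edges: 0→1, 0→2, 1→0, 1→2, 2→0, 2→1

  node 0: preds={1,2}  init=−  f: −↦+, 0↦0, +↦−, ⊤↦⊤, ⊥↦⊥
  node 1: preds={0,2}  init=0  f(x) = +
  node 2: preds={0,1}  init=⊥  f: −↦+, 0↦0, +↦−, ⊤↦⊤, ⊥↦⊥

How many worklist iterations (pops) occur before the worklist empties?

Worklist (5 pops):
  #1 pop 0: in=0 → ⊤ (was −); enqueue []
  #2 pop 1: in=⊤ → ⊤ (was 0); enqueue [0]
  #3 pop 2: in=⊤ → ⊤ (was ⊥); enqueue [1]
  #4 pop 0: in=⊤ → ⊤ (no change)
  #5 pop 1: in=⊤ → ⊤ (no change)

Fixpoint:
  val[0] = ⊤
  val[1] = ⊤
  val[2] = ⊤

5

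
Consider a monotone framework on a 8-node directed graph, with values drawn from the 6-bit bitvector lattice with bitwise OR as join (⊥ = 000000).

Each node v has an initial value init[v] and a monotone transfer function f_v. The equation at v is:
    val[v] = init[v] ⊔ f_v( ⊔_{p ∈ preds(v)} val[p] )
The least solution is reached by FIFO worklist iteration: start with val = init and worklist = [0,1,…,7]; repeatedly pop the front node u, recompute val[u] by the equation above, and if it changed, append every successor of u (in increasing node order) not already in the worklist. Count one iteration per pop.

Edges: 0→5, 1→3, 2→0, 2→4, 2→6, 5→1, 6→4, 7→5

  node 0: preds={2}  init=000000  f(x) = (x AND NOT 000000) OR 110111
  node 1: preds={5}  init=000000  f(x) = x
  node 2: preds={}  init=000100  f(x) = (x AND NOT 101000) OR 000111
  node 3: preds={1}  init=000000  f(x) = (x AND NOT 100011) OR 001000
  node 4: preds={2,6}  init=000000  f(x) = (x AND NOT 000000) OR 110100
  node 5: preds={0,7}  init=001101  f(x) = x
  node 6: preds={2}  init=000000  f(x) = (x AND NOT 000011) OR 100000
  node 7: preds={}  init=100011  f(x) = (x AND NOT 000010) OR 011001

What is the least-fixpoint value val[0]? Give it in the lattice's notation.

110111

Trace (13 dequeues):
  [1] u=0 | in 000100 | out 110111 | prev 000000 | push {}
  [2] u=1 | in 001101 | out 001101 | prev 000000 | push {}
  [3] u=2 | in 000000 | out 000111 | prev 000100 | push {0}
  [4] u=3 | in 001101 | out 001100 | prev 000000 | push {}
  [5] u=4 | in 000111 | out 110111 | prev 000000 | push {}
  [6] u=5 | in 110111 | out 111111 | prev 001101 | push {1}
  [7] u=6 | in 000111 | out 100100 | prev 000000 | push {4}
  [8] u=7 | in 000000 | out 111011 | prev 100011 | push {5}
  [9] u=0 | in 000111 | out 110111 | ==
  [10] u=1 | in 111111 | out 111111 | prev 001101 | push {3}
  [11] u=4 | in 100111 | out 110111 | ==
  [12] u=5 | in 111111 | out 111111 | ==
  [13] u=3 | in 111111 | out 011100 | prev 001100 | push {}

Converged values:
  [0] 110111
  [1] 111111
  [2] 000111
  [3] 011100
  [4] 110111
  [5] 111111
  [6] 100100
  [7] 111011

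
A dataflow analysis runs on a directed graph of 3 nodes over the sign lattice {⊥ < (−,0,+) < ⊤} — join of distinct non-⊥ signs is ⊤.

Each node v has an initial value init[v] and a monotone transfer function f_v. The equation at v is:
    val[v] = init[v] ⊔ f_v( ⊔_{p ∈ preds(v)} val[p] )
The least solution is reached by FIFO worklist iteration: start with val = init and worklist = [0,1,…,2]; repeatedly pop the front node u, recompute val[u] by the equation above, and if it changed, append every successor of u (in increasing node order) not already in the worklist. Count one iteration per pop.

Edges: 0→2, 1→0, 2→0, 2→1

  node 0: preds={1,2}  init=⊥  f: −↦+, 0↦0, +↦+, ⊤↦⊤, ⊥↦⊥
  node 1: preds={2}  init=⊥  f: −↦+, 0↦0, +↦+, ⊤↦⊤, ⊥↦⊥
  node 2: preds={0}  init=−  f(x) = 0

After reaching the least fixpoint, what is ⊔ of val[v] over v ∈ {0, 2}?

Iteration log — 7 steps:
  step 1. node 0  ⊔preds=−  new=+  old=⊥  +wl: 
  step 2. node 1  ⊔preds=−  new=+  old=⊥  +wl: 0
  step 3. node 2  ⊔preds=+  new=⊤  old=−  +wl: 1
  step 4. node 0  ⊔preds=⊤  new=⊤  old=+  +wl: 2
  step 5. node 1  ⊔preds=⊤  new=⊤  old=+  +wl: 0
  step 6. node 2  ⊔preds=⊤  new=⊤  stable
  step 7. node 0  ⊔preds=⊤  new=⊤  stable

Least fixpoint reached:
  node 0: ⊤
  node 1: ⊤
  node 2: ⊤

⊤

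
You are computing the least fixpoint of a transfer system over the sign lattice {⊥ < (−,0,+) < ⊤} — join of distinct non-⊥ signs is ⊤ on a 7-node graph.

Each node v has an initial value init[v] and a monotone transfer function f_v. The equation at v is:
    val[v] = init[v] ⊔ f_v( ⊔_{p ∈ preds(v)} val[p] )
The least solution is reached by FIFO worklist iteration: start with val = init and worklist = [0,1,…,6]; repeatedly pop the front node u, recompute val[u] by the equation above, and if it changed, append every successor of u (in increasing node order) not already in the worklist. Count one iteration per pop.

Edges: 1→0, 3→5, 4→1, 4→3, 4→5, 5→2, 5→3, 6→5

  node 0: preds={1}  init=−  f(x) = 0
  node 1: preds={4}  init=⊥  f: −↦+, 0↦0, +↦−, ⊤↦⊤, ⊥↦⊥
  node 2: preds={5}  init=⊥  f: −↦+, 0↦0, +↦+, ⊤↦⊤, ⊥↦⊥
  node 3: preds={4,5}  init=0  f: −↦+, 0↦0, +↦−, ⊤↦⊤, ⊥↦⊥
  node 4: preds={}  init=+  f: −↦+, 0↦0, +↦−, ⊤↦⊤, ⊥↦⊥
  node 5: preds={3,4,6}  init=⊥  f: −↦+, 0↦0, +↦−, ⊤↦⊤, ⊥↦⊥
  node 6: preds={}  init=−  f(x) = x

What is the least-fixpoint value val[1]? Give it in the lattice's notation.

−

Worklist (10 pops):
  #1 pop 0: in=⊥ → ⊤ (was −); enqueue []
  #2 pop 1: in=+ → − (was ⊥); enqueue [0]
  #3 pop 2: in=⊥ → ⊥ (no change)
  #4 pop 3: in=+ → ⊤ (was 0); enqueue []
  #5 pop 4: in=⊥ → + (no change)
  #6 pop 5: in=⊤ → ⊤ (was ⊥); enqueue [2,3]
  #7 pop 6: in=⊥ → − (no change)
  #8 pop 0: in=− → ⊤ (no change)
  #9 pop 2: in=⊤ → ⊤ (was ⊥); enqueue []
  #10 pop 3: in=⊤ → ⊤ (no change)

Fixpoint:
  val[0] = ⊤
  val[1] = −
  val[2] = ⊤
  val[3] = ⊤
  val[4] = +
  val[5] = ⊤
  val[6] = −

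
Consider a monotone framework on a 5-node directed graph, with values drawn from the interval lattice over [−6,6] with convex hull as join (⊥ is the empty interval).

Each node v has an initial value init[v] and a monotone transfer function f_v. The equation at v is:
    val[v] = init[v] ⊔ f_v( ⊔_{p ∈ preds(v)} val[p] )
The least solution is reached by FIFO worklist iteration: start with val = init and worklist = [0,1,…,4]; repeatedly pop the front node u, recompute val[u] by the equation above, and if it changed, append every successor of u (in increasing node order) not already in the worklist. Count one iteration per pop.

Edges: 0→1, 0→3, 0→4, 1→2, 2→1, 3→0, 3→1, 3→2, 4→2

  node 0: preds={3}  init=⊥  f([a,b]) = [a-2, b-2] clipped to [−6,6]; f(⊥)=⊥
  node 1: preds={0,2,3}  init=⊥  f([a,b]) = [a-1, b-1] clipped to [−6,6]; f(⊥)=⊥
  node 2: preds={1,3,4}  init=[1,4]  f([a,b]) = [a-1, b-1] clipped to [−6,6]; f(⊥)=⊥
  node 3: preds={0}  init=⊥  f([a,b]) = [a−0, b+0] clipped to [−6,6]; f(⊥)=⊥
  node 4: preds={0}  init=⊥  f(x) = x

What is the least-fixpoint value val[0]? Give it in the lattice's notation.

Trace (12 dequeues):
  [1] u=0 | in ⊥ | out ⊥ | ==
  [2] u=1 | in [1,4] | out [0,3] | prev ⊥ | push {}
  [3] u=2 | in [0,3] | out [-1,4] | prev [1,4] | push {1}
  [4] u=3 | in ⊥ | out ⊥ | ==
  [5] u=4 | in ⊥ | out ⊥ | ==
  [6] u=1 | in [-1,4] | out [-2,3] | prev [0,3] | push {2}
  [7] u=2 | in [-2,3] | out [-3,4] | prev [-1,4] | push {1}
  [8] u=1 | in [-3,4] | out [-4,3] | prev [-2,3] | push {2}
  [9] u=2 | in [-4,3] | out [-5,4] | prev [-3,4] | push {1}
  [10] u=1 | in [-5,4] | out [-6,3] | prev [-4,3] | push {2}
  [11] u=2 | in [-6,3] | out [-6,4] | prev [-5,4] | push {1}
  [12] u=1 | in [-6,4] | out [-6,3] | ==

Converged values:
  [0] ⊥
  [1] [-6,3]
  [2] [-6,4]
  [3] ⊥
  [4] ⊥

⊥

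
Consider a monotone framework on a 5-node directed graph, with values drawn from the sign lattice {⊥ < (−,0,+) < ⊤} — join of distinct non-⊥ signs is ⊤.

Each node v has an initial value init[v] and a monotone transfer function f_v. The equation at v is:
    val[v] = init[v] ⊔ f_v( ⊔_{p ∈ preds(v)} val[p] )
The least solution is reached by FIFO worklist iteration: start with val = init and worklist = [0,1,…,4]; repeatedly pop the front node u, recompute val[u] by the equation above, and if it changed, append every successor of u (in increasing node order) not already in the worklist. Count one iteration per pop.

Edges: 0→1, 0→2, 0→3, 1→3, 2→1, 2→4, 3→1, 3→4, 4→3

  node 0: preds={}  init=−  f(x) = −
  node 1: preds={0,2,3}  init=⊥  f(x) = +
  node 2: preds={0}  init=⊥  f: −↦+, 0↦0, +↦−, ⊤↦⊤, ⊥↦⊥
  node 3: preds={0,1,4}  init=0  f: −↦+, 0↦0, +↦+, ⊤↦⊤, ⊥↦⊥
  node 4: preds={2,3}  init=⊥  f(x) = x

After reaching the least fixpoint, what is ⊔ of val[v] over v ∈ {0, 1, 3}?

Trace (7 dequeues):
  [1] u=0 | in ⊥ | out − | ==
  [2] u=1 | in ⊤ | out + | prev ⊥ | push {}
  [3] u=2 | in − | out + | prev ⊥ | push {1}
  [4] u=3 | in ⊤ | out ⊤ | prev 0 | push {}
  [5] u=4 | in ⊤ | out ⊤ | prev ⊥ | push {3}
  [6] u=1 | in ⊤ | out + | ==
  [7] u=3 | in ⊤ | out ⊤ | ==

Converged values:
  [0] −
  [1] +
  [2] +
  [3] ⊤
  [4] ⊤

⊤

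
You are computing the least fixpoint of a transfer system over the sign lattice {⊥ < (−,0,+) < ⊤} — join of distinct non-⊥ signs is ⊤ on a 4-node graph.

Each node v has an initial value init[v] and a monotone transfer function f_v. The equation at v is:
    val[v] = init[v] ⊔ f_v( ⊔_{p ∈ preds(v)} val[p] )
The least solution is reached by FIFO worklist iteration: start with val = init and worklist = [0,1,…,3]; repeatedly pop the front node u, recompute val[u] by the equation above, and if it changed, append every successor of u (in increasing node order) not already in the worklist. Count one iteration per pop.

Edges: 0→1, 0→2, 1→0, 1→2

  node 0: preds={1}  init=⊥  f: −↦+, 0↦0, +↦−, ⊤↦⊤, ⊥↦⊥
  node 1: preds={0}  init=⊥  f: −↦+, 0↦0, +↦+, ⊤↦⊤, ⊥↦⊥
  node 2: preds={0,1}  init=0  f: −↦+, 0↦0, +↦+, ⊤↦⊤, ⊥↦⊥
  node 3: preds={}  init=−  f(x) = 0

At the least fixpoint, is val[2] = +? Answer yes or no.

no

Worklist (4 pops):
  #1 pop 0: in=⊥ → ⊥ (no change)
  #2 pop 1: in=⊥ → ⊥ (no change)
  #3 pop 2: in=⊥ → 0 (no change)
  #4 pop 3: in=⊥ → ⊤ (was −); enqueue []

Fixpoint:
  val[0] = ⊥
  val[1] = ⊥
  val[2] = 0
  val[3] = ⊤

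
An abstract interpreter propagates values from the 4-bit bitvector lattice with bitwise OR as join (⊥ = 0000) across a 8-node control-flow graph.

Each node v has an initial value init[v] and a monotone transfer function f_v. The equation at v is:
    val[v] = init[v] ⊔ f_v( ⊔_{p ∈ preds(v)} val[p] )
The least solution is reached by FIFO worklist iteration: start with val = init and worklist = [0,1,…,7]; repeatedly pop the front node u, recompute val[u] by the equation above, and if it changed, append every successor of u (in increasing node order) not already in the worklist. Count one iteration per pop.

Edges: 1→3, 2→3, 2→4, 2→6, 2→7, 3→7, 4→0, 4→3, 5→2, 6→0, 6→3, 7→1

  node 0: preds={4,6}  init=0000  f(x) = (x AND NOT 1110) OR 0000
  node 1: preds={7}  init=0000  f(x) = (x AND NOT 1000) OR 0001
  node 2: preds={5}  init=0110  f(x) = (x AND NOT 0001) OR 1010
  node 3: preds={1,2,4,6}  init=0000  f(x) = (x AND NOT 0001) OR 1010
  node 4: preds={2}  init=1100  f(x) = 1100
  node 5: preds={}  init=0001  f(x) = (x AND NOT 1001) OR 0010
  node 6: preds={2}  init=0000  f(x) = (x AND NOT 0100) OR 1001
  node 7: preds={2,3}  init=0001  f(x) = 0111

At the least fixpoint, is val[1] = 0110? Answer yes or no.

no

Iteration log — 13 steps:
  step 1. node 0  ⊔preds=1100  new=0000  stable
  step 2. node 1  ⊔preds=0001  new=0001  old=0000  +wl: 
  step 3. node 2  ⊔preds=0001  new=1110  old=0110  +wl: 
  step 4. node 3  ⊔preds=1111  new=1110  old=0000  +wl: 
  step 5. node 4  ⊔preds=1110  new=1100  stable
  step 6. node 5  ⊔preds=0000  new=0011  old=0001  +wl: 2
  step 7. node 6  ⊔preds=1110  new=1011  old=0000  +wl: 0,3
  step 8. node 7  ⊔preds=1110  new=0111  old=0001  +wl: 1
  step 9. node 2  ⊔preds=0011  new=1110  stable
  step 10. node 0  ⊔preds=1111  new=0001  old=0000  +wl: 
  step 11. node 3  ⊔preds=1111  new=1110  stable
  step 12. node 1  ⊔preds=0111  new=0111  old=0001  +wl: 3
  step 13. node 3  ⊔preds=1111  new=1110  stable

Least fixpoint reached:
  node 0: 0001
  node 1: 0111
  node 2: 1110
  node 3: 1110
  node 4: 1100
  node 5: 0011
  node 6: 1011
  node 7: 0111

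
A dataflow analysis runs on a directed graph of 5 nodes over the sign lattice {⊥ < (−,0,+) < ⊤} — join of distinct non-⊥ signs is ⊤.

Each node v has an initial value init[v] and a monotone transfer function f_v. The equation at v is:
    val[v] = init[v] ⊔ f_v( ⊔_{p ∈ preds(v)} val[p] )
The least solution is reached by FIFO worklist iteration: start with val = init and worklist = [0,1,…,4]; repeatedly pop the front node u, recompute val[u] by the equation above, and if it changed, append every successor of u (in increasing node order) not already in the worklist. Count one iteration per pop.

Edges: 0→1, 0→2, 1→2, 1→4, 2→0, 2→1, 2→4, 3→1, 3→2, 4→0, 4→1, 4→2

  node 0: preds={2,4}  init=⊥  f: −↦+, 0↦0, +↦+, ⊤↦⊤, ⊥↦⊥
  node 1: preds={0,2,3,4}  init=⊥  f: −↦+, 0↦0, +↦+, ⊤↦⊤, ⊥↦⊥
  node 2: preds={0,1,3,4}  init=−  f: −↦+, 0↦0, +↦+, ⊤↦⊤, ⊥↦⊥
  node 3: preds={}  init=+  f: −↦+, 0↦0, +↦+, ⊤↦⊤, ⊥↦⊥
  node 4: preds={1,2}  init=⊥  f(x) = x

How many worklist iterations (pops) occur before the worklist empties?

Iteration log — 8 steps:
  step 1. node 0  ⊔preds=−  new=+  old=⊥  +wl: 
  step 2. node 1  ⊔preds=⊤  new=⊤  old=⊥  +wl: 
  step 3. node 2  ⊔preds=⊤  new=⊤  old=−  +wl: 0,1
  step 4. node 3  ⊔preds=⊥  new=+  stable
  step 5. node 4  ⊔preds=⊤  new=⊤  old=⊥  +wl: 2
  step 6. node 0  ⊔preds=⊤  new=⊤  old=+  +wl: 
  step 7. node 1  ⊔preds=⊤  new=⊤  stable
  step 8. node 2  ⊔preds=⊤  new=⊤  stable

Least fixpoint reached:
  node 0: ⊤
  node 1: ⊤
  node 2: ⊤
  node 3: +
  node 4: ⊤

8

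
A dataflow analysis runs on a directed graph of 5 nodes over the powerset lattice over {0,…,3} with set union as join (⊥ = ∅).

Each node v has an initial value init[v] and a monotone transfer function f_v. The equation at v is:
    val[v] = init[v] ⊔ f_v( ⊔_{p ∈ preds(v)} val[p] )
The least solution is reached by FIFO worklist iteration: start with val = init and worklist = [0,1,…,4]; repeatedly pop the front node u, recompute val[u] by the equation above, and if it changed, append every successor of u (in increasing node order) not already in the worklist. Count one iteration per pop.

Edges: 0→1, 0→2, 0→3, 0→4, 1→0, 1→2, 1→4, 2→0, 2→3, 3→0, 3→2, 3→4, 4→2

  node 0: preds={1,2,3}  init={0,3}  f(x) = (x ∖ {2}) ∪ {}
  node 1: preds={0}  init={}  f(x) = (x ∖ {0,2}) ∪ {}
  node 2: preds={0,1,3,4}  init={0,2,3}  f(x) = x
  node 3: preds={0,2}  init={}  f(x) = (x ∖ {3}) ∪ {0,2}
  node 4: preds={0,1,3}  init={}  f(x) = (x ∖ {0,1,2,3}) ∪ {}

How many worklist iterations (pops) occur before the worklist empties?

Trace (7 dequeues):
  [1] u=0 | in {0,2,3} | out {0,3} | ==
  [2] u=1 | in {0,3} | out {3} | prev {} | push {0}
  [3] u=2 | in {0,3} | out {0,2,3} | ==
  [4] u=3 | in {0,2,3} | out {0,2} | prev {} | push {2}
  [5] u=4 | in {0,2,3} | out {} | ==
  [6] u=0 | in {0,2,3} | out {0,3} | ==
  [7] u=2 | in {0,2,3} | out {0,2,3} | ==

Converged values:
  [0] {0,3}
  [1] {3}
  [2] {0,2,3}
  [3] {0,2}
  [4] {}

7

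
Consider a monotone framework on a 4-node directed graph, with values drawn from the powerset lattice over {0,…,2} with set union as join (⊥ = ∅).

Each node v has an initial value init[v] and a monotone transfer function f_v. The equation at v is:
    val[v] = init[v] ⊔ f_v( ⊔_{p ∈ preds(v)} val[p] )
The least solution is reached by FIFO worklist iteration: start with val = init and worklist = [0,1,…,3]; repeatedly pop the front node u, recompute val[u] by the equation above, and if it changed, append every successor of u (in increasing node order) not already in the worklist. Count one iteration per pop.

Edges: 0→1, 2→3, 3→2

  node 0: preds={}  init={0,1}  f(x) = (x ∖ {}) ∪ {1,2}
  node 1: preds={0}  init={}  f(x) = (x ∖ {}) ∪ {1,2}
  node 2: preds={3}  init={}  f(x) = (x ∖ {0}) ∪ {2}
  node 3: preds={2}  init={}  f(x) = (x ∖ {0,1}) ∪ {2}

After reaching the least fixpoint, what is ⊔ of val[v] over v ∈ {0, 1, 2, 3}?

Trace (5 dequeues):
  [1] u=0 | in {} | out {0,1,2} | prev {0,1} | push {}
  [2] u=1 | in {0,1,2} | out {0,1,2} | prev {} | push {}
  [3] u=2 | in {} | out {2} | prev {} | push {}
  [4] u=3 | in {2} | out {2} | prev {} | push {2}
  [5] u=2 | in {2} | out {2} | ==

Converged values:
  [0] {0,1,2}
  [1] {0,1,2}
  [2] {2}
  [3] {2}

{0,1,2}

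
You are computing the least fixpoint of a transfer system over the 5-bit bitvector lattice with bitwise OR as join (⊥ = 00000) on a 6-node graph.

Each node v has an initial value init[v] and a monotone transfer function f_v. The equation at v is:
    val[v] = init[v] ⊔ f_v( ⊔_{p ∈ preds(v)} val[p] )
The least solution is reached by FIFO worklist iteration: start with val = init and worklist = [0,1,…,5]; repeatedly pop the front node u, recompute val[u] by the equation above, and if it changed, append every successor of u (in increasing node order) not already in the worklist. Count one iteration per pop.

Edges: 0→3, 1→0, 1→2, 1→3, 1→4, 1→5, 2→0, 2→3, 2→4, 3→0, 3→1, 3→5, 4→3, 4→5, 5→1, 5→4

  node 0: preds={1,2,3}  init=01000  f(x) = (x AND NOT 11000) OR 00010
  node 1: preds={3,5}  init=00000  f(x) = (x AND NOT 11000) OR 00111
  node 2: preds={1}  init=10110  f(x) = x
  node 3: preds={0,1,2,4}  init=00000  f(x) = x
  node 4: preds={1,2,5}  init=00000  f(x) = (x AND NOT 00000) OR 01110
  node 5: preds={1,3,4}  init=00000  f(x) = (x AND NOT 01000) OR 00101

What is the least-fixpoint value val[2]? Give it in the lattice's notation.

Worklist (10 pops):
  #1 pop 0: in=10110 → 01110 (was 01000); enqueue []
  #2 pop 1: in=00000 → 00111 (was 00000); enqueue [0]
  #3 pop 2: in=00111 → 10111 (was 10110); enqueue []
  #4 pop 3: in=11111 → 11111 (was 00000); enqueue [1]
  #5 pop 4: in=10111 → 11111 (was 00000); enqueue [3]
  #6 pop 5: in=11111 → 10111 (was 00000); enqueue [4]
  #7 pop 0: in=11111 → 01111 (was 01110); enqueue []
  #8 pop 1: in=11111 → 00111 (no change)
  #9 pop 3: in=11111 → 11111 (no change)
  #10 pop 4: in=10111 → 11111 (no change)

Fixpoint:
  val[0] = 01111
  val[1] = 00111
  val[2] = 10111
  val[3] = 11111
  val[4] = 11111
  val[5] = 10111

10111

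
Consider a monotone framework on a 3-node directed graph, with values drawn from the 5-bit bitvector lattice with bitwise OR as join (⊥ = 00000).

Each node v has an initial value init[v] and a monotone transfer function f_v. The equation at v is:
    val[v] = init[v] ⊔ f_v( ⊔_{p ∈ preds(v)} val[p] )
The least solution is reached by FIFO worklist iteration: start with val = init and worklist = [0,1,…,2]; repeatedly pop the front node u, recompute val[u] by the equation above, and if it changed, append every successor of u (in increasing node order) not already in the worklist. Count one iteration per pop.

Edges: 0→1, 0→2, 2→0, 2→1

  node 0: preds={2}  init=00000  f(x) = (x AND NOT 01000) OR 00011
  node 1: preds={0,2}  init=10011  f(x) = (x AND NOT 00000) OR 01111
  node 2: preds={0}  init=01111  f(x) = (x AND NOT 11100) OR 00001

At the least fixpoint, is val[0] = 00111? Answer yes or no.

yes

Iteration log — 3 steps:
  step 1. node 0  ⊔preds=01111  new=00111  old=00000  +wl: 
  step 2. node 1  ⊔preds=01111  new=11111  old=10011  +wl: 
  step 3. node 2  ⊔preds=00111  new=01111  stable

Least fixpoint reached:
  node 0: 00111
  node 1: 11111
  node 2: 01111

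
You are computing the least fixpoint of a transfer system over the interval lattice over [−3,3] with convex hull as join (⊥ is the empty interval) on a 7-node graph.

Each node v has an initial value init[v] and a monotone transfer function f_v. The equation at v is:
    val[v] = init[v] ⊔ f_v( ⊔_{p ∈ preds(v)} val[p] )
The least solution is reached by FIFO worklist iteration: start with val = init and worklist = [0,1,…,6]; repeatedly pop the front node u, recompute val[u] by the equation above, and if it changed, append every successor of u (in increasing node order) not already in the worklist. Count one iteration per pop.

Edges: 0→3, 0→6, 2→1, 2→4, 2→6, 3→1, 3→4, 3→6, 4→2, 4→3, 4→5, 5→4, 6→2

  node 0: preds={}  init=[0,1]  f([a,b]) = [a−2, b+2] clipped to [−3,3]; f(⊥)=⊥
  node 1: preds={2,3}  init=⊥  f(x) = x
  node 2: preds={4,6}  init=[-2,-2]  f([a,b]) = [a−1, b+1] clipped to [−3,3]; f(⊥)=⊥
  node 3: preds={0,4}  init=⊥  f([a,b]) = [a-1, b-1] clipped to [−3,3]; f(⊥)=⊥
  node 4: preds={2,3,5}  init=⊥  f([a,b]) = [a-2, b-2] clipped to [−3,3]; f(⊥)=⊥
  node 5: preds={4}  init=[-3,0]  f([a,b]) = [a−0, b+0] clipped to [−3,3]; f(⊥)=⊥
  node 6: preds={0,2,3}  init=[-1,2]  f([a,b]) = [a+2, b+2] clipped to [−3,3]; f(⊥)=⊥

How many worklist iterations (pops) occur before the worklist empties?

Iteration log — 13 steps:
  step 1. node 0  ⊔preds=⊥  new=[0,1]  stable
  step 2. node 1  ⊔preds=[-2,-2]  new=[-2,-2]  old=⊥  +wl: 
  step 3. node 2  ⊔preds=[-1,2]  new=[-2,3]  old=[-2,-2]  +wl: 1
  step 4. node 3  ⊔preds=[0,1]  new=[-1,0]  old=⊥  +wl: 
  step 5. node 4  ⊔preds=[-3,3]  new=[-3,1]  old=⊥  +wl: 2,3
  step 6. node 5  ⊔preds=[-3,1]  new=[-3,1]  old=[-3,0]  +wl: 4
  step 7. node 6  ⊔preds=[-2,3]  new=[-1,3]  old=[-1,2]  +wl: 
  step 8. node 1  ⊔preds=[-2,3]  new=[-2,3]  old=[-2,-2]  +wl: 
  step 9. node 2  ⊔preds=[-3,3]  new=[-3,3]  old=[-2,3]  +wl: 1,6
  step 10. node 3  ⊔preds=[-3,1]  new=[-3,0]  old=[-1,0]  +wl: 
  step 11. node 4  ⊔preds=[-3,3]  new=[-3,1]  stable
  step 12. node 1  ⊔preds=[-3,3]  new=[-3,3]  old=[-2,3]  +wl: 
  step 13. node 6  ⊔preds=[-3,3]  new=[-1,3]  stable

Least fixpoint reached:
  node 0: [0,1]
  node 1: [-3,3]
  node 2: [-3,3]
  node 3: [-3,0]
  node 4: [-3,1]
  node 5: [-3,1]
  node 6: [-1,3]

13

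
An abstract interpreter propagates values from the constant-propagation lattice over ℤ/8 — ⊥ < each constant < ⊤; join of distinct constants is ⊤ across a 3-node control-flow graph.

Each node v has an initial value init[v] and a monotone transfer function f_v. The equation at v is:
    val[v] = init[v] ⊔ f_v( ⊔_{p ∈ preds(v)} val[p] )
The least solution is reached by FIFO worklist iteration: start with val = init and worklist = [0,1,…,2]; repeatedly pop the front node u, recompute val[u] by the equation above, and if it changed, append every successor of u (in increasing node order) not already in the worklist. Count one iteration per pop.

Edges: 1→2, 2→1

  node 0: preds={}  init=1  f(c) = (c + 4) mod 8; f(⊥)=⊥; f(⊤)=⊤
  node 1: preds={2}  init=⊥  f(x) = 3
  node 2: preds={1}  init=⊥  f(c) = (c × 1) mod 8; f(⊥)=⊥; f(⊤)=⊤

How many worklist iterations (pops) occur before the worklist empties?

Trace (4 dequeues):
  [1] u=0 | in ⊥ | out 1 | ==
  [2] u=1 | in ⊥ | out 3 | prev ⊥ | push {}
  [3] u=2 | in 3 | out 3 | prev ⊥ | push {1}
  [4] u=1 | in 3 | out 3 | ==

Converged values:
  [0] 1
  [1] 3
  [2] 3

4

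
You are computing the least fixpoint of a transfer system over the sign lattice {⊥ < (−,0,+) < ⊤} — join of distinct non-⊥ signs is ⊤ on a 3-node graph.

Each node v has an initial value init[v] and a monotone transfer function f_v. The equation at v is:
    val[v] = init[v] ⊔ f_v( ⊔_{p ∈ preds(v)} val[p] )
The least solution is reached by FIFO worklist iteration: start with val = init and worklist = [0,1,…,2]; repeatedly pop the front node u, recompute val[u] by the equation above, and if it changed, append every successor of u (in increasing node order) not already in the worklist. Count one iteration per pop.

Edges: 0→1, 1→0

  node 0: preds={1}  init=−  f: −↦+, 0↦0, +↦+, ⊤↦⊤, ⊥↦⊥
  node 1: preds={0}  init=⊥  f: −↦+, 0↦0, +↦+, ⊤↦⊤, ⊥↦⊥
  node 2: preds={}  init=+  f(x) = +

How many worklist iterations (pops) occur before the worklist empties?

6

Worklist (6 pops):
  #1 pop 0: in=⊥ → − (no change)
  #2 pop 1: in=− → + (was ⊥); enqueue [0]
  #3 pop 2: in=⊥ → + (no change)
  #4 pop 0: in=+ → ⊤ (was −); enqueue [1]
  #5 pop 1: in=⊤ → ⊤ (was +); enqueue [0]
  #6 pop 0: in=⊤ → ⊤ (no change)

Fixpoint:
  val[0] = ⊤
  val[1] = ⊤
  val[2] = +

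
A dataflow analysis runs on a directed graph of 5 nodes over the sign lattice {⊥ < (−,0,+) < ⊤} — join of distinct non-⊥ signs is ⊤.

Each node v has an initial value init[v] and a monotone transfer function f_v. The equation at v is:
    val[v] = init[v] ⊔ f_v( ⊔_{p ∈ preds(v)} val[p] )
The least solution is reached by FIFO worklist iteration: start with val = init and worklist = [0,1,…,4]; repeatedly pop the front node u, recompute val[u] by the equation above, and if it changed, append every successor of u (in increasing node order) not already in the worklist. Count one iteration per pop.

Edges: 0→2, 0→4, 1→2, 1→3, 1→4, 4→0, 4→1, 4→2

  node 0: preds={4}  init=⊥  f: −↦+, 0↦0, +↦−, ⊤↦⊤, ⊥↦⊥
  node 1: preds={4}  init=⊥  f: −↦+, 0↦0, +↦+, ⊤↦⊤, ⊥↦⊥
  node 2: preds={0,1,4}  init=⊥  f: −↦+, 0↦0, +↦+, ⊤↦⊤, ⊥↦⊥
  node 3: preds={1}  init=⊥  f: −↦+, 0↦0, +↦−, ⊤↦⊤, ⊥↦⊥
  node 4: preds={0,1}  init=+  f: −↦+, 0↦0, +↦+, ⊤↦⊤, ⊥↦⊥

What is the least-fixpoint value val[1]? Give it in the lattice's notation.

Worklist (10 pops):
  #1 pop 0: in=+ → − (was ⊥); enqueue []
  #2 pop 1: in=+ → + (was ⊥); enqueue []
  #3 pop 2: in=⊤ → ⊤ (was ⊥); enqueue []
  #4 pop 3: in=+ → − (was ⊥); enqueue []
  #5 pop 4: in=⊤ → ⊤ (was +); enqueue [0,1,2]
  #6 pop 0: in=⊤ → ⊤ (was −); enqueue [4]
  #7 pop 1: in=⊤ → ⊤ (was +); enqueue [3]
  #8 pop 2: in=⊤ → ⊤ (no change)
  #9 pop 4: in=⊤ → ⊤ (no change)
  #10 pop 3: in=⊤ → ⊤ (was −); enqueue []

Fixpoint:
  val[0] = ⊤
  val[1] = ⊤
  val[2] = ⊤
  val[3] = ⊤
  val[4] = ⊤

⊤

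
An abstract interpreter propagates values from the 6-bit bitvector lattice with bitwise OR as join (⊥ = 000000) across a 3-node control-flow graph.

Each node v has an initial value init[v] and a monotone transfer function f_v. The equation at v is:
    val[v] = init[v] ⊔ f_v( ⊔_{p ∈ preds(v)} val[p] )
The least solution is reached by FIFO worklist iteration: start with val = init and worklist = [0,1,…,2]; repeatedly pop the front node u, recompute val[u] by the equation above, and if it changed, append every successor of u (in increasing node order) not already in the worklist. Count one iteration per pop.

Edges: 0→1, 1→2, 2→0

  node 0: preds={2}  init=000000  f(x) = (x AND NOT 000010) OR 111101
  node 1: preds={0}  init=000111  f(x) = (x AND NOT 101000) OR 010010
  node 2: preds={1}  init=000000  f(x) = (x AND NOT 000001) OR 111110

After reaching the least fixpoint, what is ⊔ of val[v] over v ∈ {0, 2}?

Trace (4 dequeues):
  [1] u=0 | in 000000 | out 111101 | prev 000000 | push {}
  [2] u=1 | in 111101 | out 010111 | prev 000111 | push {}
  [3] u=2 | in 010111 | out 111110 | prev 000000 | push {0}
  [4] u=0 | in 111110 | out 111101 | ==

Converged values:
  [0] 111101
  [1] 010111
  [2] 111110

111111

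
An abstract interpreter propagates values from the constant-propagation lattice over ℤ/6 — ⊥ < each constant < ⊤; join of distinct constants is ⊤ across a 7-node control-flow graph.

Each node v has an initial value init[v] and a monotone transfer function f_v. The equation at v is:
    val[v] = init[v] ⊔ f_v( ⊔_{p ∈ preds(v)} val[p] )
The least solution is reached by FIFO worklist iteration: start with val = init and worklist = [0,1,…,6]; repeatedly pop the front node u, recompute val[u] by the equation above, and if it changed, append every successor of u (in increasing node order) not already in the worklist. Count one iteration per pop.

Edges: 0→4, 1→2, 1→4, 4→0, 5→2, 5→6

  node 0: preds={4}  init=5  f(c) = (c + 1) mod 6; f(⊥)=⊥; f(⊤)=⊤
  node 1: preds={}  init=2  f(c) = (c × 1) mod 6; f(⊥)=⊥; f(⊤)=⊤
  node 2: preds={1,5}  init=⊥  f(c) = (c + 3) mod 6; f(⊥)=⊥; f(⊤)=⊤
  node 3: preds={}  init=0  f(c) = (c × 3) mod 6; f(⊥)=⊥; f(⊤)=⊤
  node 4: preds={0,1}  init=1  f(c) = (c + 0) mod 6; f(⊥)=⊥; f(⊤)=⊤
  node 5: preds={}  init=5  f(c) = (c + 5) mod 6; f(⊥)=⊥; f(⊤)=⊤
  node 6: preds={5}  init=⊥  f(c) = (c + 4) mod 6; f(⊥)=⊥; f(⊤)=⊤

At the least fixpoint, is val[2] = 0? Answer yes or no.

no

Worklist (8 pops):
  #1 pop 0: in=1 → ⊤ (was 5); enqueue []
  #2 pop 1: in=⊥ → 2 (no change)
  #3 pop 2: in=⊤ → ⊤ (was ⊥); enqueue []
  #4 pop 3: in=⊥ → 0 (no change)
  #5 pop 4: in=⊤ → ⊤ (was 1); enqueue [0]
  #6 pop 5: in=⊥ → 5 (no change)
  #7 pop 6: in=5 → 3 (was ⊥); enqueue []
  #8 pop 0: in=⊤ → ⊤ (no change)

Fixpoint:
  val[0] = ⊤
  val[1] = 2
  val[2] = ⊤
  val[3] = 0
  val[4] = ⊤
  val[5] = 5
  val[6] = 3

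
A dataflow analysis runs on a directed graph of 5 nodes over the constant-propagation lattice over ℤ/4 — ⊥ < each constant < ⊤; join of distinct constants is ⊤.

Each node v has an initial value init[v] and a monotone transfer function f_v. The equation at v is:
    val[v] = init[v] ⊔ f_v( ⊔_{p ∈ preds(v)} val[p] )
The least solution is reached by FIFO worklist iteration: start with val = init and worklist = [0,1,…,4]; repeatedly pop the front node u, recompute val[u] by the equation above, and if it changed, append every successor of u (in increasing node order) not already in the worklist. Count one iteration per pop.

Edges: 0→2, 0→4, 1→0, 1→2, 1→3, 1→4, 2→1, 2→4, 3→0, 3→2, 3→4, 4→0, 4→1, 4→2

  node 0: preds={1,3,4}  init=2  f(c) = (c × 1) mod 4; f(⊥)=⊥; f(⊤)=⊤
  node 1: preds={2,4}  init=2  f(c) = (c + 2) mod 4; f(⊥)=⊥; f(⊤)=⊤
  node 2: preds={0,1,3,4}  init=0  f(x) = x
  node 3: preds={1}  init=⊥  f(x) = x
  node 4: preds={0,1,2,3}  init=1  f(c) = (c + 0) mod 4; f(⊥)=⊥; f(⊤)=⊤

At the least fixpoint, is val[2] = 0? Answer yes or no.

no

Trace (8 dequeues):
  [1] u=0 | in ⊤ | out ⊤ | prev 2 | push {}
  [2] u=1 | in ⊤ | out ⊤ | prev 2 | push {0}
  [3] u=2 | in ⊤ | out ⊤ | prev 0 | push {1}
  [4] u=3 | in ⊤ | out ⊤ | prev ⊥ | push {2}
  [5] u=4 | in ⊤ | out ⊤ | prev 1 | push {}
  [6] u=0 | in ⊤ | out ⊤ | ==
  [7] u=1 | in ⊤ | out ⊤ | ==
  [8] u=2 | in ⊤ | out ⊤ | ==

Converged values:
  [0] ⊤
  [1] ⊤
  [2] ⊤
  [3] ⊤
  [4] ⊤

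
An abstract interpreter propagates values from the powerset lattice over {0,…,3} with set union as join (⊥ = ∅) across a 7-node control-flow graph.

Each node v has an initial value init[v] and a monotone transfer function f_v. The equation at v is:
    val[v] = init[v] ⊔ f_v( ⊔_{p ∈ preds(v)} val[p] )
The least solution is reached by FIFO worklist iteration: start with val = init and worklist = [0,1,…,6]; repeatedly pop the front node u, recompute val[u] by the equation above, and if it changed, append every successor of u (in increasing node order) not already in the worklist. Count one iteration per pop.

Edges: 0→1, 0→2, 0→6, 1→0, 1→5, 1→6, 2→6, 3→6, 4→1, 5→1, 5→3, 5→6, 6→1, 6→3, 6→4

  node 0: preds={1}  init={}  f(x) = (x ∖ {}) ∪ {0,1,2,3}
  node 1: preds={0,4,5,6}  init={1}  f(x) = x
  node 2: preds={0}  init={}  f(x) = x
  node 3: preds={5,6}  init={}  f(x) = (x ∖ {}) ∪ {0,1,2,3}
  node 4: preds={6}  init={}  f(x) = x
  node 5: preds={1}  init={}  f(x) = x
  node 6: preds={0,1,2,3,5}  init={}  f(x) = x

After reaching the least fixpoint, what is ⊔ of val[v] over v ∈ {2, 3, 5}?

Worklist (12 pops):
  #1 pop 0: in={1} → {0,1,2,3} (was {}); enqueue []
  #2 pop 1: in={0,1,2,3} → {0,1,2,3} (was {1}); enqueue [0]
  #3 pop 2: in={0,1,2,3} → {0,1,2,3} (was {}); enqueue []
  #4 pop 3: in={} → {0,1,2,3} (was {}); enqueue []
  #5 pop 4: in={} → {} (no change)
  #6 pop 5: in={0,1,2,3} → {0,1,2,3} (was {}); enqueue [1,3]
  #7 pop 6: in={0,1,2,3} → {0,1,2,3} (was {}); enqueue [4]
  #8 pop 0: in={0,1,2,3} → {0,1,2,3} (no change)
  #9 pop 1: in={0,1,2,3} → {0,1,2,3} (no change)
  #10 pop 3: in={0,1,2,3} → {0,1,2,3} (no change)
  #11 pop 4: in={0,1,2,3} → {0,1,2,3} (was {}); enqueue [1]
  #12 pop 1: in={0,1,2,3} → {0,1,2,3} (no change)

Fixpoint:
  val[0] = {0,1,2,3}
  val[1] = {0,1,2,3}
  val[2] = {0,1,2,3}
  val[3] = {0,1,2,3}
  val[4] = {0,1,2,3}
  val[5] = {0,1,2,3}
  val[6] = {0,1,2,3}

{0,1,2,3}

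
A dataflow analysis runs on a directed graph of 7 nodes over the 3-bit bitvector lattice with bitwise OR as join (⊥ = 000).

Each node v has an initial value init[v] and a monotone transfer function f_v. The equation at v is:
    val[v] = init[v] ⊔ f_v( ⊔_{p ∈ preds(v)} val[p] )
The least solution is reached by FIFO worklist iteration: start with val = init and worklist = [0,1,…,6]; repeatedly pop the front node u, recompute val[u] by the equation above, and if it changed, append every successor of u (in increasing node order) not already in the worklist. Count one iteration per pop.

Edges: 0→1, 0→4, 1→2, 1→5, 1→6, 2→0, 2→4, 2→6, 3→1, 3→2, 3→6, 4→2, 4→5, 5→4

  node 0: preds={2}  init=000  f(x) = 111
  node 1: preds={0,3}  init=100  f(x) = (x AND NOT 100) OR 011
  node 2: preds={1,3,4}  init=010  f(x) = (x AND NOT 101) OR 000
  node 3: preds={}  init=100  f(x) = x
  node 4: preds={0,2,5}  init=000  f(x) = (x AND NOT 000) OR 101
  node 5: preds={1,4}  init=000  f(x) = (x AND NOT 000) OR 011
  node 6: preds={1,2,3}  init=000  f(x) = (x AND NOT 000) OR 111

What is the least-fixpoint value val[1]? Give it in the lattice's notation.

Iteration log — 9 steps:
  step 1. node 0  ⊔preds=010  new=111  old=000  +wl: 
  step 2. node 1  ⊔preds=111  new=111  old=100  +wl: 
  step 3. node 2  ⊔preds=111  new=010  stable
  step 4. node 3  ⊔preds=000  new=100  stable
  step 5. node 4  ⊔preds=111  new=111  old=000  +wl: 2
  step 6. node 5  ⊔preds=111  new=111  old=000  +wl: 4
  step 7. node 6  ⊔preds=111  new=111  old=000  +wl: 
  step 8. node 2  ⊔preds=111  new=010  stable
  step 9. node 4  ⊔preds=111  new=111  stable

Least fixpoint reached:
  node 0: 111
  node 1: 111
  node 2: 010
  node 3: 100
  node 4: 111
  node 5: 111
  node 6: 111

111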